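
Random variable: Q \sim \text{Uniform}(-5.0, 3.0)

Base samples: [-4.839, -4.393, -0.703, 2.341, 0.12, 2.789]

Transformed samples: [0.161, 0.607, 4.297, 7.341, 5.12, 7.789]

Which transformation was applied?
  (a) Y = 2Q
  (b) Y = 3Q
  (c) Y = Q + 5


Checking option (c) Y = Q + 5:
  Q = -4.839 -> Y = 0.161 ✓
  Q = -4.393 -> Y = 0.607 ✓
  Q = -0.703 -> Y = 4.297 ✓
All samples match this transformation.

(c) Q + 5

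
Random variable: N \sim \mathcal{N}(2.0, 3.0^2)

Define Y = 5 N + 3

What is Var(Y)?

For Y = aN + b: Var(Y) = a² * Var(N)
Var(N) = 3.0^2 = 9
Var(Y) = 5² * 9 = 25 * 9 = 225

225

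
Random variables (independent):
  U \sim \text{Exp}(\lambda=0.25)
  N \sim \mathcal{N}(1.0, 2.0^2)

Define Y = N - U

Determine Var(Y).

For independent RVs: Var(aX + bY) = a²Var(X) + b²Var(Y)
Var(U) = 16
Var(N) = 4
Var(Y) = (-1)²*16 + 1²*4
= 1*16 + 1*4 = 20

20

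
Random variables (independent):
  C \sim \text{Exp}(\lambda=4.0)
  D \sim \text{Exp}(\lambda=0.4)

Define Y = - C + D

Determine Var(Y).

For independent RVs: Var(aX + bY) = a²Var(X) + b²Var(Y)
Var(C) = 0.0625
Var(D) = 6.25
Var(Y) = (-1)²*0.0625 + 1²*6.25
= 1*0.0625 + 1*6.25 = 6.3125

6.3125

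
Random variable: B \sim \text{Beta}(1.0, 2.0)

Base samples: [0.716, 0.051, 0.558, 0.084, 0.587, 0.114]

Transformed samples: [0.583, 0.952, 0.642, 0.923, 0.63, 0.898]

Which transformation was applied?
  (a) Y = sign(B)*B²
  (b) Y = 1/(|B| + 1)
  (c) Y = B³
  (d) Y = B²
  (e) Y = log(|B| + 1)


Checking option (b) Y = 1/(|B| + 1):
  B = 0.716 -> Y = 0.583 ✓
  B = 0.051 -> Y = 0.952 ✓
  B = 0.558 -> Y = 0.642 ✓
All samples match this transformation.

(b) 1/(|B| + 1)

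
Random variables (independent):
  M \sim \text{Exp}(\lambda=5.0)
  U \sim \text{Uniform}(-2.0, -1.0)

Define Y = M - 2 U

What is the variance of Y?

For independent RVs: Var(aX + bY) = a²Var(X) + b²Var(Y)
Var(M) = 0.04
Var(U) = 0.083333333
Var(Y) = 1²*0.04 + (-2)²*0.083333333
= 1*0.04 + 4*0.083333333 = 0.37333333

0.37333333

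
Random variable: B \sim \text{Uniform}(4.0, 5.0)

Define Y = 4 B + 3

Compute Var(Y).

For Y = aB + b: Var(Y) = a² * Var(B)
Var(B) = (5 - 4)^2/12 = 0.083333333
Var(Y) = 4² * 0.083333333 = 16 * 0.083333333 = 1.3333333

1.3333333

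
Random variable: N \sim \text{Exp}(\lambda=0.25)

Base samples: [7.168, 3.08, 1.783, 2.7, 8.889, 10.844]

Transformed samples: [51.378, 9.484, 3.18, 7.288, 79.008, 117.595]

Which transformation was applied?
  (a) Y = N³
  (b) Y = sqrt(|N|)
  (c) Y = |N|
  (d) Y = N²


Checking option (d) Y = N²:
  N = 7.168 -> Y = 51.378 ✓
  N = 3.08 -> Y = 9.484 ✓
  N = 1.783 -> Y = 3.18 ✓
All samples match this transformation.

(d) N²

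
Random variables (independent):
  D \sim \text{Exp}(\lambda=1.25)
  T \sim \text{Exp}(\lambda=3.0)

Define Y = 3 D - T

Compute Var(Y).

For independent RVs: Var(aX + bY) = a²Var(X) + b²Var(Y)
Var(D) = 0.64
Var(T) = 0.11111111
Var(Y) = 3²*0.64 + (-1)²*0.11111111
= 9*0.64 + 1*0.11111111 = 5.8711111

5.8711111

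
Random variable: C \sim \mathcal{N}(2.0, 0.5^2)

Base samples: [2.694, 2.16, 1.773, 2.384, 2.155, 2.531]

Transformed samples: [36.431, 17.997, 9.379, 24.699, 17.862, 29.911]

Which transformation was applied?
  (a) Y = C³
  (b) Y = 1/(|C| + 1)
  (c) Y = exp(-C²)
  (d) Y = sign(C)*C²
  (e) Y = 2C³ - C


Checking option (e) Y = 2C³ - C:
  C = 2.694 -> Y = 36.431 ✓
  C = 2.16 -> Y = 17.997 ✓
  C = 1.773 -> Y = 9.379 ✓
All samples match this transformation.

(e) 2C³ - C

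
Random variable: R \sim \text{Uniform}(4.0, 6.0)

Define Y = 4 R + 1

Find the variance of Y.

For Y = aR + b: Var(Y) = a² * Var(R)
Var(R) = (6 - 4)^2/12 = 0.33333333
Var(Y) = 4² * 0.33333333 = 16 * 0.33333333 = 5.3333333

5.3333333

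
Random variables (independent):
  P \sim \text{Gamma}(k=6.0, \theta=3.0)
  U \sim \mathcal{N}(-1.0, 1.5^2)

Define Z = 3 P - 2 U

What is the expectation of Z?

E[Z] = 3*E[P] - 2*E[U]
E[P] = 18
E[U] = -1
E[Z] = 3*18 - 2*(-1) = 56

56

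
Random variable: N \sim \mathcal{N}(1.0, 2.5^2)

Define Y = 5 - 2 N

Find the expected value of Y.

For Y = -2N + 5:
E[Y] = -2 * E[N] + 5
E[N] = 1.0 = 1
E[Y] = -2 * 1 + 5 = 3

3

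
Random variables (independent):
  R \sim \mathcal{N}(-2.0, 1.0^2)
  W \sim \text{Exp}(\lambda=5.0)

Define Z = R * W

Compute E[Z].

For independent RVs: E[XY] = E[X]*E[Y]
E[R] = -2
E[W] = 0.2
E[Z] = -2 * 0.2 = -0.4

-0.4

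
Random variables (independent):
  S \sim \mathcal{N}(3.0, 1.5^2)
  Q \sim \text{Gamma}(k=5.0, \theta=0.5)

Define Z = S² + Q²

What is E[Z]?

E[Z] = E[S²] + E[Q²]
E[S²] = Var(S) + E[S]² = 2.25 + 9 = 11.25
E[Q²] = Var(Q) + E[Q]² = 1.25 + 6.25 = 7.5
E[Z] = 11.25 + 7.5 = 18.75

18.75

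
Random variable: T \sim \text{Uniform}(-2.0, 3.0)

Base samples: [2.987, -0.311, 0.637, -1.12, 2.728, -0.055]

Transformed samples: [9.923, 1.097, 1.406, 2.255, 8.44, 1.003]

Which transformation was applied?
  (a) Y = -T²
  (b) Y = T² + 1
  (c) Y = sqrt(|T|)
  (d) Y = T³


Checking option (b) Y = T² + 1:
  T = 2.987 -> Y = 9.923 ✓
  T = -0.311 -> Y = 1.097 ✓
  T = 0.637 -> Y = 1.406 ✓
All samples match this transformation.

(b) T² + 1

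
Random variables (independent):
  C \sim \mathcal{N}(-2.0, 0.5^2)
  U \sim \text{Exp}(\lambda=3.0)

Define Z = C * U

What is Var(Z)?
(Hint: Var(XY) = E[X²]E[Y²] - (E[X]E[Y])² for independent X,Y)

Var(XY) = E[X²]E[Y²] - (E[X]E[Y])²
E[C] = -2, Var(C) = 0.25
E[U] = 0.33333333, Var(U) = 0.11111111
E[C²] = 0.25 + (-2)² = 4.25
E[U²] = 0.11111111 + 0.33333333² = 0.22222222
Var(Z) = 4.25*0.22222222 - (-2*0.33333333)²
= 0.94444444 - 0.44444444 = 0.5

0.5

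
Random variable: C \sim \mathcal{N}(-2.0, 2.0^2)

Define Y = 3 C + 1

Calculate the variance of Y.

For Y = aC + b: Var(Y) = a² * Var(C)
Var(C) = 2.0^2 = 4
Var(Y) = 3² * 4 = 9 * 4 = 36

36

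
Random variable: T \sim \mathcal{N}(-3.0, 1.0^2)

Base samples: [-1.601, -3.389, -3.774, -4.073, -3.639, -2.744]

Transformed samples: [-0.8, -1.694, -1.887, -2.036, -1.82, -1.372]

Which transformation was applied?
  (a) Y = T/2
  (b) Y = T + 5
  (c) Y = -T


Checking option (a) Y = T/2:
  T = -1.601 -> Y = -0.8 ✓
  T = -3.389 -> Y = -1.694 ✓
  T = -3.774 -> Y = -1.887 ✓
All samples match this transformation.

(a) T/2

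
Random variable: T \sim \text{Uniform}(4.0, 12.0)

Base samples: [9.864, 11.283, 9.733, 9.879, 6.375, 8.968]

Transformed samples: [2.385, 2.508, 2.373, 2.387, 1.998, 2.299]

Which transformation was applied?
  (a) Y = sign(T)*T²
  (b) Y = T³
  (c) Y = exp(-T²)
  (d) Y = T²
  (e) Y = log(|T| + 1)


Checking option (e) Y = log(|T| + 1):
  T = 9.864 -> Y = 2.385 ✓
  T = 11.283 -> Y = 2.508 ✓
  T = 9.733 -> Y = 2.373 ✓
All samples match this transformation.

(e) log(|T| + 1)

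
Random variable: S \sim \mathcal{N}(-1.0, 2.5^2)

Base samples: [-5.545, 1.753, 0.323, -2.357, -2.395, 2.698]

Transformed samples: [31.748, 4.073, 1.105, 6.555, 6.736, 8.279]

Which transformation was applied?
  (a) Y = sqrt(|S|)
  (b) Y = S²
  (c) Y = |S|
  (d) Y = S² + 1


Checking option (d) Y = S² + 1:
  S = -5.545 -> Y = 31.748 ✓
  S = 1.753 -> Y = 4.073 ✓
  S = 0.323 -> Y = 1.105 ✓
All samples match this transformation.

(d) S² + 1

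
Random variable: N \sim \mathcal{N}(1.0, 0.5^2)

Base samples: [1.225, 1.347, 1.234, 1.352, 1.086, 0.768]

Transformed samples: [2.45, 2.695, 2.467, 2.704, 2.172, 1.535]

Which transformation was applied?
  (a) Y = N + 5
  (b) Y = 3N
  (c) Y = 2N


Checking option (c) Y = 2N:
  N = 1.225 -> Y = 2.45 ✓
  N = 1.347 -> Y = 2.695 ✓
  N = 1.234 -> Y = 2.467 ✓
All samples match this transformation.

(c) 2N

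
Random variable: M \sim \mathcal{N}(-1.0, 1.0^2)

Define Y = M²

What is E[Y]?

E[M²] = Var(M) + (E[M])² = 1 + 1 = 2

2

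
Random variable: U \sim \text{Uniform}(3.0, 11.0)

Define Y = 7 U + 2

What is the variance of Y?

For Y = aU + b: Var(Y) = a² * Var(U)
Var(U) = (11 - 3)^2/12 = 5.3333333
Var(Y) = 7² * 5.3333333 = 49 * 5.3333333 = 261.33333

261.33333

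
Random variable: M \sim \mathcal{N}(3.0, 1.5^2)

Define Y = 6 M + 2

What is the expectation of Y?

For Y = 6M + 2:
E[Y] = 6 * E[M] + 2
E[M] = 3.0 = 3
E[Y] = 6 * 3 + 2 = 20

20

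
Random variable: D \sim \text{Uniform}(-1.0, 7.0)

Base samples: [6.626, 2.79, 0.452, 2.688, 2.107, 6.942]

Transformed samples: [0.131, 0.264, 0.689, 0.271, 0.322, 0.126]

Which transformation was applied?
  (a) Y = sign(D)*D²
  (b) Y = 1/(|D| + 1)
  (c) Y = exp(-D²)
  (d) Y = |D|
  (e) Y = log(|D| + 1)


Checking option (b) Y = 1/(|D| + 1):
  D = 6.626 -> Y = 0.131 ✓
  D = 2.79 -> Y = 0.264 ✓
  D = 0.452 -> Y = 0.689 ✓
All samples match this transformation.

(b) 1/(|D| + 1)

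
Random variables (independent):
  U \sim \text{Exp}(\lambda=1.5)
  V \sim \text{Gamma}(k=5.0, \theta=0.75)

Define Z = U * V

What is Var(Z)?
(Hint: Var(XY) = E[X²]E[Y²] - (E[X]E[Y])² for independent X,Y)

Var(XY) = E[X²]E[Y²] - (E[X]E[Y])²
E[U] = 0.66666667, Var(U) = 0.44444444
E[V] = 3.75, Var(V) = 2.8125
E[U²] = 0.44444444 + 0.66666667² = 0.88888889
E[V²] = 2.8125 + 3.75² = 16.875
Var(Z) = 0.88888889*16.875 - (0.66666667*3.75)²
= 15 - 6.25 = 8.75

8.75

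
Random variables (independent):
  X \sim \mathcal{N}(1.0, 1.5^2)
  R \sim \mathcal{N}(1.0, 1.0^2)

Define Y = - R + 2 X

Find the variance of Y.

For independent RVs: Var(aX + bY) = a²Var(X) + b²Var(Y)
Var(X) = 2.25
Var(R) = 1
Var(Y) = 2²*2.25 + (-1)²*1
= 4*2.25 + 1*1 = 10

10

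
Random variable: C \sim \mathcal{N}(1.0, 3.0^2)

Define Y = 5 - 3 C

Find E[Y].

For Y = -3C + 5:
E[Y] = -3 * E[C] + 5
E[C] = 1.0 = 1
E[Y] = -3 * 1 + 5 = 2

2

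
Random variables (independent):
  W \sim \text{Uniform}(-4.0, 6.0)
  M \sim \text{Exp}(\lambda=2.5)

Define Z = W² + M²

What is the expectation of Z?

E[Z] = E[W²] + E[M²]
E[W²] = Var(W) + E[W]² = 8.3333333 + 1 = 9.3333333
E[M²] = Var(M) + E[M]² = 0.16 + 0.16 = 0.32
E[Z] = 9.3333333 + 0.32 = 9.6533333

9.6533333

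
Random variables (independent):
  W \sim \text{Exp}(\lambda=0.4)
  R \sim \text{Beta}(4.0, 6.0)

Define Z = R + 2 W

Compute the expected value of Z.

E[Z] = 2*E[W] + 1*E[R]
E[W] = 2.5
E[R] = 0.4
E[Z] = 2*2.5 + 1*0.4 = 5.4

5.4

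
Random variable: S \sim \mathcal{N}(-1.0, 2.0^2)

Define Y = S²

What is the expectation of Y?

Using E[X²] = Var(X) + (E[X])²:
E[S] = -1
Var(S) = 2.0^2 = 4
E[S²] = 4 + (-1)² = 4 + 1 = 5

5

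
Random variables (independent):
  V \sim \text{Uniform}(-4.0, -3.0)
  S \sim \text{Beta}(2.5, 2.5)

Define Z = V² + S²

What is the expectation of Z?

E[Z] = E[V²] + E[S²]
E[V²] = Var(V) + E[V]² = 0.083333333 + 12.25 = 12.333333
E[S²] = Var(S) + E[S]² = 0.041666667 + 0.25 = 0.29166667
E[Z] = 12.333333 + 0.29166667 = 12.625

12.625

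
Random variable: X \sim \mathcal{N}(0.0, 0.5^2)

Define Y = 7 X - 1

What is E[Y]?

For Y = 7X - 1:
E[Y] = 7 * E[X] - 1
E[X] = 0.0 = 0
E[Y] = 7 * 0 - 1 = -1

-1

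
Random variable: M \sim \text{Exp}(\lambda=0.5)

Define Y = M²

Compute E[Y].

E[M²] = Var(M) + (E[M])² = 4 + 4 = 8

8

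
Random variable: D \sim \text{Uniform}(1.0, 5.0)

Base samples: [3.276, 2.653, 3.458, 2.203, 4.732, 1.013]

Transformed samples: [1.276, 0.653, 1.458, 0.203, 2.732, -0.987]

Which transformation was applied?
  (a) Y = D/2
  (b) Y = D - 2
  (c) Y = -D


Checking option (b) Y = D - 2:
  D = 3.276 -> Y = 1.276 ✓
  D = 2.653 -> Y = 0.653 ✓
  D = 3.458 -> Y = 1.458 ✓
All samples match this transformation.

(b) D - 2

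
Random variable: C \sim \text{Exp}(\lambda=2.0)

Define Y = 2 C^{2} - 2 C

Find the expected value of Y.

E[Y] = 2*E[C²] - 2*E[C]
E[C] = 0.5
E[C²] = Var(C) + (E[C])² = 0.25 + 0.25 = 0.5
E[Y] = 2*0.5 - 2*0.5 = 0

0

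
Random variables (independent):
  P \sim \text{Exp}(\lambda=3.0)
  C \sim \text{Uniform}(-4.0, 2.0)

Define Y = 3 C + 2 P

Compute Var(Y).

For independent RVs: Var(aX + bY) = a²Var(X) + b²Var(Y)
Var(P) = 0.11111111
Var(C) = 3
Var(Y) = 2²*0.11111111 + 3²*3
= 4*0.11111111 + 9*3 = 27.444444

27.444444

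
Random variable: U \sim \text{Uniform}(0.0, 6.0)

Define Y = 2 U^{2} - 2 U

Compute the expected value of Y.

E[Y] = 2*E[U²] - 2*E[U]
E[U] = 3
E[U²] = Var(U) + (E[U])² = 3 + 9 = 12
E[Y] = 2*12 - 2*3 = 18

18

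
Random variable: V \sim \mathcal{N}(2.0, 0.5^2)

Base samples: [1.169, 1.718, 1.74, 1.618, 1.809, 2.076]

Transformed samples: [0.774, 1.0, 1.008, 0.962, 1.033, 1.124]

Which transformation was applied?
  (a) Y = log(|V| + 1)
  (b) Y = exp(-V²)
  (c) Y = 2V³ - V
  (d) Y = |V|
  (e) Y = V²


Checking option (a) Y = log(|V| + 1):
  V = 1.169 -> Y = 0.774 ✓
  V = 1.718 -> Y = 1.0 ✓
  V = 1.74 -> Y = 1.008 ✓
All samples match this transformation.

(a) log(|V| + 1)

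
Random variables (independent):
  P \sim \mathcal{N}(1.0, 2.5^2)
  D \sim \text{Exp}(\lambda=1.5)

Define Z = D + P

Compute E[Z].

E[Z] = 1*E[P] + 1*E[D]
E[P] = 1
E[D] = 0.66666667
E[Z] = 1*1 + 1*0.66666667 = 1.6666667

1.6666667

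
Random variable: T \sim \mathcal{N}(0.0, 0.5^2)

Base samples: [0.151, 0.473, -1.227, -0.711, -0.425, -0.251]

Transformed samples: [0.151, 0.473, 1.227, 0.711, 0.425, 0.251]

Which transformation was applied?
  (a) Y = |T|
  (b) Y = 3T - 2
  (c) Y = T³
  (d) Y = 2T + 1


Checking option (a) Y = |T|:
  T = 0.151 -> Y = 0.151 ✓
  T = 0.473 -> Y = 0.473 ✓
  T = -1.227 -> Y = 1.227 ✓
All samples match this transformation.

(a) |T|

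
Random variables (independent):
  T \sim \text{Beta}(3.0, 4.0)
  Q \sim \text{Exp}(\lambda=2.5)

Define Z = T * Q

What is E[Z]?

For independent RVs: E[XY] = E[X]*E[Y]
E[T] = 0.42857143
E[Q] = 0.4
E[Z] = 0.42857143 * 0.4 = 0.17142857

0.17142857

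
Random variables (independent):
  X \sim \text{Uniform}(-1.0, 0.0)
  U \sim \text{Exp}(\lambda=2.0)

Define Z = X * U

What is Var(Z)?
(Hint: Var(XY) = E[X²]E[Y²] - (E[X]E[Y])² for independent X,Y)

Var(XY) = E[X²]E[Y²] - (E[X]E[Y])²
E[X] = -0.5, Var(X) = 0.083333333
E[U] = 0.5, Var(U) = 0.25
E[X²] = 0.083333333 + (-0.5)² = 0.33333333
E[U²] = 0.25 + 0.5² = 0.5
Var(Z) = 0.33333333*0.5 - (-0.5*0.5)²
= 0.16666667 - 0.0625 = 0.10416667

0.10416667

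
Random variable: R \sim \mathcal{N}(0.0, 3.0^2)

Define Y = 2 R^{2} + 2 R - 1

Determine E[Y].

E[Y] = 2*E[R²] + 2*E[R] - 1
E[R] = 0
E[R²] = Var(R) + (E[R])² = 9 + 0 = 9
E[Y] = 2*9 + 2*0 - 1 = 17

17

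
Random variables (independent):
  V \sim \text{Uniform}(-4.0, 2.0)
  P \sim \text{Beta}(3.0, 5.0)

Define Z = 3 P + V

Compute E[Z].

E[Z] = 1*E[V] + 3*E[P]
E[V] = -1
E[P] = 0.375
E[Z] = 1*(-1) + 3*0.375 = 0.125

0.125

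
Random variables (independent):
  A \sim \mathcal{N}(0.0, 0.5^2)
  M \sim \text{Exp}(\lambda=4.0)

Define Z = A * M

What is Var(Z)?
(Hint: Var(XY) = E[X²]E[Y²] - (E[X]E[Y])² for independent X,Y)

Var(XY) = E[X²]E[Y²] - (E[X]E[Y])²
E[A] = 0, Var(A) = 0.25
E[M] = 0.25, Var(M) = 0.0625
E[A²] = 0.25 + 0² = 0.25
E[M²] = 0.0625 + 0.25² = 0.125
Var(Z) = 0.25*0.125 - (0*0.25)²
= 0.03125 - 0 = 0.03125

0.03125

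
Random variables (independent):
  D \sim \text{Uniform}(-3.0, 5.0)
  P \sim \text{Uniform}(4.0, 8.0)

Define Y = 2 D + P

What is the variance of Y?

For independent RVs: Var(aX + bY) = a²Var(X) + b²Var(Y)
Var(D) = 5.3333333
Var(P) = 1.3333333
Var(Y) = 2²*5.3333333 + 1²*1.3333333
= 4*5.3333333 + 1*1.3333333 = 22.666667

22.666667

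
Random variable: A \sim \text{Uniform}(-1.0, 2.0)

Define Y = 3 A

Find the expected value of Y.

For Y = 3A:
E[Y] = 3 * E[A]
E[A] = (-1 + 2)/2 = 0.5
E[Y] = 3 * 0.5 = 1.5

1.5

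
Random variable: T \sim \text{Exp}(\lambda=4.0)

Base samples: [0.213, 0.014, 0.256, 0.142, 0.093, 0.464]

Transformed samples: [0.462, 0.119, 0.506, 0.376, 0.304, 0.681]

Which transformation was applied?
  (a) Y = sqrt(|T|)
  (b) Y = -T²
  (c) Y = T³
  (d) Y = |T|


Checking option (a) Y = sqrt(|T|):
  T = 0.213 -> Y = 0.462 ✓
  T = 0.014 -> Y = 0.119 ✓
  T = 0.256 -> Y = 0.506 ✓
All samples match this transformation.

(a) sqrt(|T|)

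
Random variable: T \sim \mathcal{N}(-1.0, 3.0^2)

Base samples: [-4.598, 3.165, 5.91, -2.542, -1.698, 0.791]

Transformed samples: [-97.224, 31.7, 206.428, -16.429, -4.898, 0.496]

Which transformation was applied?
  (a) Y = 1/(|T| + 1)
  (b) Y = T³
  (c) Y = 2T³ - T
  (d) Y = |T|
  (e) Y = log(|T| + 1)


Checking option (b) Y = T³:
  T = -4.598 -> Y = -97.224 ✓
  T = 3.165 -> Y = 31.7 ✓
  T = 5.91 -> Y = 206.428 ✓
All samples match this transformation.

(b) T³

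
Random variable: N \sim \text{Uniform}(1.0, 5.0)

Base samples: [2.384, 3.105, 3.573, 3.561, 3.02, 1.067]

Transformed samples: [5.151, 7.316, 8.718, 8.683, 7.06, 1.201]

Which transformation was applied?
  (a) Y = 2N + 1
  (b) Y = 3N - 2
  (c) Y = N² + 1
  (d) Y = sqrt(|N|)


Checking option (b) Y = 3N - 2:
  N = 2.384 -> Y = 5.151 ✓
  N = 3.105 -> Y = 7.316 ✓
  N = 3.573 -> Y = 8.718 ✓
All samples match this transformation.

(b) 3N - 2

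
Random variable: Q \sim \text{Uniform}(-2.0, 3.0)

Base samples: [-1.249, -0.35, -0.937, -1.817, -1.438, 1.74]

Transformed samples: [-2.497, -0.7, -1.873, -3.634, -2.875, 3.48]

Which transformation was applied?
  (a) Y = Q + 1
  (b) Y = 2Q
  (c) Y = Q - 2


Checking option (b) Y = 2Q:
  Q = -1.249 -> Y = -2.497 ✓
  Q = -0.35 -> Y = -0.7 ✓
  Q = -0.937 -> Y = -1.873 ✓
All samples match this transformation.

(b) 2Q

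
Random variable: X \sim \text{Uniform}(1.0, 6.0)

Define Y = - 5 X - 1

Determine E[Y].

For Y = -5X - 1:
E[Y] = -5 * E[X] - 1
E[X] = (1 + 6)/2 = 3.5
E[Y] = -5 * 3.5 - 1 = -18.5

-18.5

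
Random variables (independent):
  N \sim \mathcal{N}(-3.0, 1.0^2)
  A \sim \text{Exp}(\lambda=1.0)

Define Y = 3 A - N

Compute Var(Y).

For independent RVs: Var(aX + bY) = a²Var(X) + b²Var(Y)
Var(N) = 1
Var(A) = 1
Var(Y) = (-1)²*1 + 3²*1
= 1*1 + 9*1 = 10

10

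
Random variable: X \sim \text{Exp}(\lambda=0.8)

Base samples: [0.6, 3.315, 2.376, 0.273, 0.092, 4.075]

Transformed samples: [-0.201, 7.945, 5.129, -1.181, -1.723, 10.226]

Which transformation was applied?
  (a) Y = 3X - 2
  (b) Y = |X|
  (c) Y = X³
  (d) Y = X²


Checking option (a) Y = 3X - 2:
  X = 0.6 -> Y = -0.201 ✓
  X = 3.315 -> Y = 7.945 ✓
  X = 2.376 -> Y = 5.129 ✓
All samples match this transformation.

(a) 3X - 2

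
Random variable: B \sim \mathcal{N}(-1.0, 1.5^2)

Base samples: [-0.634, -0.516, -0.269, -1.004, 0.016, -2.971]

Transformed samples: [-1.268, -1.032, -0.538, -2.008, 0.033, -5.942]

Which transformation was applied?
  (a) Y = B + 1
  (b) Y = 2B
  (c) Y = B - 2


Checking option (b) Y = 2B:
  B = -0.634 -> Y = -1.268 ✓
  B = -0.516 -> Y = -1.032 ✓
  B = -0.269 -> Y = -0.538 ✓
All samples match this transformation.

(b) 2B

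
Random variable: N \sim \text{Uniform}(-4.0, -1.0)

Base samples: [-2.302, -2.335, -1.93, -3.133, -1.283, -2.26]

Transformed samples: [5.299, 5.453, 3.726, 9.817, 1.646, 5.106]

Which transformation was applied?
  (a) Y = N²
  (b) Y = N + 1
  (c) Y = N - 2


Checking option (a) Y = N²:
  N = -2.302 -> Y = 5.299 ✓
  N = -2.335 -> Y = 5.453 ✓
  N = -1.93 -> Y = 3.726 ✓
All samples match this transformation.

(a) N²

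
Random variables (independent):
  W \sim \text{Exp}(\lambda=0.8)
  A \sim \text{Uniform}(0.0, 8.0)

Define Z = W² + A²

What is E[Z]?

E[Z] = E[W²] + E[A²]
E[W²] = Var(W) + E[W]² = 1.5625 + 1.5625 = 3.125
E[A²] = Var(A) + E[A]² = 5.3333333 + 16 = 21.333333
E[Z] = 3.125 + 21.333333 = 24.458333

24.458333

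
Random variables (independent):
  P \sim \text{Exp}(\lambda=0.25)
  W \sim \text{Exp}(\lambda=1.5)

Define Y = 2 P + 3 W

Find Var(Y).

For independent RVs: Var(aX + bY) = a²Var(X) + b²Var(Y)
Var(P) = 16
Var(W) = 0.44444444
Var(Y) = 2²*16 + 3²*0.44444444
= 4*16 + 9*0.44444444 = 68

68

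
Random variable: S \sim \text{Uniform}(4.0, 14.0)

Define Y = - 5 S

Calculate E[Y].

For Y = -5S:
E[Y] = -5 * E[S]
E[S] = (4 + 14)/2 = 9
E[Y] = -5 * 9 = -45

-45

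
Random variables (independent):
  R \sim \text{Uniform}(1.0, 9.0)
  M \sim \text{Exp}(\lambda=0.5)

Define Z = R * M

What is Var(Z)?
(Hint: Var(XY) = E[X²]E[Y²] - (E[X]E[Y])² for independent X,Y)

Var(XY) = E[X²]E[Y²] - (E[X]E[Y])²
E[R] = 5, Var(R) = 5.3333333
E[M] = 2, Var(M) = 4
E[R²] = 5.3333333 + 5² = 30.333333
E[M²] = 4 + 2² = 8
Var(Z) = 30.333333*8 - (5*2)²
= 242.66667 - 100 = 142.66667

142.66667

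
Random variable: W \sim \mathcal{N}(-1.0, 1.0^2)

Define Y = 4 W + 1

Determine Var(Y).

For Y = aW + b: Var(Y) = a² * Var(W)
Var(W) = 1.0^2 = 1
Var(Y) = 4² * 1 = 16 * 1 = 16

16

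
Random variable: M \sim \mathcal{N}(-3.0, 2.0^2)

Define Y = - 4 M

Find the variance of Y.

For Y = aM + b: Var(Y) = a² * Var(M)
Var(M) = 2.0^2 = 4
Var(Y) = (-4)² * 4 = 16 * 4 = 64

64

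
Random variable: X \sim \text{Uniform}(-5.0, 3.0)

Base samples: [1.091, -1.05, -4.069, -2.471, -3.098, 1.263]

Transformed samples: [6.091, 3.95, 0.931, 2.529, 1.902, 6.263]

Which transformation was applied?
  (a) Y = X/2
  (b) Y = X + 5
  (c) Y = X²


Checking option (b) Y = X + 5:
  X = 1.091 -> Y = 6.091 ✓
  X = -1.05 -> Y = 3.95 ✓
  X = -4.069 -> Y = 0.931 ✓
All samples match this transformation.

(b) X + 5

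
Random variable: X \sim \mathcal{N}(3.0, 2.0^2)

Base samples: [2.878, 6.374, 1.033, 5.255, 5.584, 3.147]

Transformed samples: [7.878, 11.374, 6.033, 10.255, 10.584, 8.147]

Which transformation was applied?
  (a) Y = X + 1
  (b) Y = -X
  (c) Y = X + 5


Checking option (c) Y = X + 5:
  X = 2.878 -> Y = 7.878 ✓
  X = 6.374 -> Y = 11.374 ✓
  X = 1.033 -> Y = 6.033 ✓
All samples match this transformation.

(c) X + 5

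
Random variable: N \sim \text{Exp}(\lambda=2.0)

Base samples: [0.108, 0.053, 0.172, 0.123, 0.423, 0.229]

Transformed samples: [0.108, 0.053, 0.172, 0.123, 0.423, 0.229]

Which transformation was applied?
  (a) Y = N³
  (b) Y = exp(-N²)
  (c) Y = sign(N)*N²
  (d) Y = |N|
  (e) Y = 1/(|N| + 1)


Checking option (d) Y = |N|:
  N = 0.108 -> Y = 0.108 ✓
  N = 0.053 -> Y = 0.053 ✓
  N = 0.172 -> Y = 0.172 ✓
All samples match this transformation.

(d) |N|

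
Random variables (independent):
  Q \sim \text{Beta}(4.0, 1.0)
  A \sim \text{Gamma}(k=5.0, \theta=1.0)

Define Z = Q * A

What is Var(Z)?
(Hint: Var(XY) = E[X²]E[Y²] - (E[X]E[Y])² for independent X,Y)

Var(XY) = E[X²]E[Y²] - (E[X]E[Y])²
E[Q] = 0.8, Var(Q) = 0.026666667
E[A] = 5, Var(A) = 5
E[Q²] = 0.026666667 + 0.8² = 0.66666667
E[A²] = 5 + 5² = 30
Var(Z) = 0.66666667*30 - (0.8*5)²
= 20 - 16 = 4

4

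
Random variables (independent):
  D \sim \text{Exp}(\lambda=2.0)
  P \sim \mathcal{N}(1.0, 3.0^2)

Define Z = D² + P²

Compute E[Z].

E[Z] = E[D²] + E[P²]
E[D²] = Var(D) + E[D]² = 0.25 + 0.25 = 0.5
E[P²] = Var(P) + E[P]² = 9 + 1 = 10
E[Z] = 0.5 + 10 = 10.5

10.5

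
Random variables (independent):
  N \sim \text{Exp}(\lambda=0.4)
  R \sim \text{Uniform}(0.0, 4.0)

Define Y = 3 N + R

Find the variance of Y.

For independent RVs: Var(aX + bY) = a²Var(X) + b²Var(Y)
Var(N) = 6.25
Var(R) = 1.3333333
Var(Y) = 3²*6.25 + 1²*1.3333333
= 9*6.25 + 1*1.3333333 = 57.583333

57.583333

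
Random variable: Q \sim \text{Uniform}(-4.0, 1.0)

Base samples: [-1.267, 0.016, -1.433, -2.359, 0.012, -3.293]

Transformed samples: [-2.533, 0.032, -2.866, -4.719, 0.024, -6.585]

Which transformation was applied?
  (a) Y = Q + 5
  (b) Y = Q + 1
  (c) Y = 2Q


Checking option (c) Y = 2Q:
  Q = -1.267 -> Y = -2.533 ✓
  Q = 0.016 -> Y = 0.032 ✓
  Q = -1.433 -> Y = -2.866 ✓
All samples match this transformation.

(c) 2Q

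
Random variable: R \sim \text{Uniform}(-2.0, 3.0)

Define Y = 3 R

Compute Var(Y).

For Y = aR + b: Var(Y) = a² * Var(R)
Var(R) = (3 + 2)^2/12 = 2.0833333
Var(Y) = 3² * 2.0833333 = 9 * 2.0833333 = 18.75

18.75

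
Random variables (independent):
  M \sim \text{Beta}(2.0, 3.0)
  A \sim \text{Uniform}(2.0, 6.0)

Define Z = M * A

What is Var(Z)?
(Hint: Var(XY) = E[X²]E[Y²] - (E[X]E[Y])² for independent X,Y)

Var(XY) = E[X²]E[Y²] - (E[X]E[Y])²
E[M] = 0.4, Var(M) = 0.04
E[A] = 4, Var(A) = 1.3333333
E[M²] = 0.04 + 0.4² = 0.2
E[A²] = 1.3333333 + 4² = 17.333333
Var(Z) = 0.2*17.333333 - (0.4*4)²
= 3.4666667 - 2.56 = 0.90666667

0.90666667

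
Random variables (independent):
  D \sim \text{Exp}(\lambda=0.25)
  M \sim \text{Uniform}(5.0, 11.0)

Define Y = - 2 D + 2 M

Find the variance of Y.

For independent RVs: Var(aX + bY) = a²Var(X) + b²Var(Y)
Var(D) = 16
Var(M) = 3
Var(Y) = (-2)²*16 + 2²*3
= 4*16 + 4*3 = 76

76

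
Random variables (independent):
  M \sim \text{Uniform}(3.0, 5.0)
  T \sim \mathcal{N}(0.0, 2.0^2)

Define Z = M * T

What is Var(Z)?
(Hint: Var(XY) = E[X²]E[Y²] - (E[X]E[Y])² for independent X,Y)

Var(XY) = E[X²]E[Y²] - (E[X]E[Y])²
E[M] = 4, Var(M) = 0.33333333
E[T] = 0, Var(T) = 4
E[M²] = 0.33333333 + 4² = 16.333333
E[T²] = 4 + 0² = 4
Var(Z) = 16.333333*4 - (4*0)²
= 65.333333 - 0 = 65.333333

65.333333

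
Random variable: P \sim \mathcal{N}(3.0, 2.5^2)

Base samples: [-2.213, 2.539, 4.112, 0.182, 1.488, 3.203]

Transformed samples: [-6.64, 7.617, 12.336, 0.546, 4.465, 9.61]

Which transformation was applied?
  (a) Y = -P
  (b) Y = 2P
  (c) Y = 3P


Checking option (c) Y = 3P:
  P = -2.213 -> Y = -6.64 ✓
  P = 2.539 -> Y = 7.617 ✓
  P = 4.112 -> Y = 12.336 ✓
All samples match this transformation.

(c) 3P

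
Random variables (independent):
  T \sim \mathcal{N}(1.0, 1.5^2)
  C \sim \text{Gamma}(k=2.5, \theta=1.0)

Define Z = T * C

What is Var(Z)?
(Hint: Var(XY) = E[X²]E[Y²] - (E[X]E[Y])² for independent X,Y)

Var(XY) = E[X²]E[Y²] - (E[X]E[Y])²
E[T] = 1, Var(T) = 2.25
E[C] = 2.5, Var(C) = 2.5
E[T²] = 2.25 + 1² = 3.25
E[C²] = 2.5 + 2.5² = 8.75
Var(Z) = 3.25*8.75 - (1*2.5)²
= 28.4375 - 6.25 = 22.1875

22.1875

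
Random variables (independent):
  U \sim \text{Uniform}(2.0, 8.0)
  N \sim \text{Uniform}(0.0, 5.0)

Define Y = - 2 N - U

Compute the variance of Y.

For independent RVs: Var(aX + bY) = a²Var(X) + b²Var(Y)
Var(U) = 3
Var(N) = 2.0833333
Var(Y) = (-1)²*3 + (-2)²*2.0833333
= 1*3 + 4*2.0833333 = 11.333333

11.333333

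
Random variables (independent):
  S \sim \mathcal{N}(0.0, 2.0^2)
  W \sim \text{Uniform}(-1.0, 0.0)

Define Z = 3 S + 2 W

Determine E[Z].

E[Z] = 3*E[S] + 2*E[W]
E[S] = 0
E[W] = -0.5
E[Z] = 3*0 + 2*(-0.5) = -1

-1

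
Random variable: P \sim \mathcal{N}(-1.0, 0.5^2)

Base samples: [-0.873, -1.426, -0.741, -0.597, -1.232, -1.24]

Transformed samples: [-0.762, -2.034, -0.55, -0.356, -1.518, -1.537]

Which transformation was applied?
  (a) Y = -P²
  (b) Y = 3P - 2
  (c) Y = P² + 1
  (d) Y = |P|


Checking option (a) Y = -P²:
  P = -0.873 -> Y = -0.762 ✓
  P = -1.426 -> Y = -2.034 ✓
  P = -0.741 -> Y = -0.55 ✓
All samples match this transformation.

(a) -P²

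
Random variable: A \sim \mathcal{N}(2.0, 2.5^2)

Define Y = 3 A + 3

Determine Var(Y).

For Y = aA + b: Var(Y) = a² * Var(A)
Var(A) = 2.5^2 = 6.25
Var(Y) = 3² * 6.25 = 9 * 6.25 = 56.25

56.25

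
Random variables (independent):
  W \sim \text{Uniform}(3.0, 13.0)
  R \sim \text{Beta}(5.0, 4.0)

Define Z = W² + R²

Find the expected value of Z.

E[Z] = E[W²] + E[R²]
E[W²] = Var(W) + E[W]² = 8.3333333 + 64 = 72.333333
E[R²] = Var(R) + E[R]² = 0.024691358 + 0.30864198 = 0.33333333
E[Z] = 72.333333 + 0.33333333 = 72.666667

72.666667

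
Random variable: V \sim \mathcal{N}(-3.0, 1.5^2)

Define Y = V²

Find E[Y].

E[V²] = Var(V) + (E[V])² = 2.25 + 9 = 11.25

11.25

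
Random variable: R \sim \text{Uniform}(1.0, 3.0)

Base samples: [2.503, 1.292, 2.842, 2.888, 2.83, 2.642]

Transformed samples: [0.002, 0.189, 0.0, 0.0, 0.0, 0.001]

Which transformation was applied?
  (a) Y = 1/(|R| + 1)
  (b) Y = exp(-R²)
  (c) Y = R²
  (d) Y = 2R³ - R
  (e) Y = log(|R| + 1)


Checking option (b) Y = exp(-R²):
  R = 2.503 -> Y = 0.002 ✓
  R = 1.292 -> Y = 0.189 ✓
  R = 2.842 -> Y = 0.0 ✓
All samples match this transformation.

(b) exp(-R²)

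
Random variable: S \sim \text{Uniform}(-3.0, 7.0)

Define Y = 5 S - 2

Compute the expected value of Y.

For Y = 5S - 2:
E[Y] = 5 * E[S] - 2
E[S] = (-3 + 7)/2 = 2
E[Y] = 5 * 2 - 2 = 8

8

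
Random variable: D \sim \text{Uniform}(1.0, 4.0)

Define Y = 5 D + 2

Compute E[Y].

For Y = 5D + 2:
E[Y] = 5 * E[D] + 2
E[D] = (1 + 4)/2 = 2.5
E[Y] = 5 * 2.5 + 2 = 14.5

14.5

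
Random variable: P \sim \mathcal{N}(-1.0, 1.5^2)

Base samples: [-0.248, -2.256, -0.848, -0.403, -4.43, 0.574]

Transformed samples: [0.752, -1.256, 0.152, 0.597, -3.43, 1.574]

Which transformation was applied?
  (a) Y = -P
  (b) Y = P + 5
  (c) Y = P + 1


Checking option (c) Y = P + 1:
  P = -0.248 -> Y = 0.752 ✓
  P = -2.256 -> Y = -1.256 ✓
  P = -0.848 -> Y = 0.152 ✓
All samples match this transformation.

(c) P + 1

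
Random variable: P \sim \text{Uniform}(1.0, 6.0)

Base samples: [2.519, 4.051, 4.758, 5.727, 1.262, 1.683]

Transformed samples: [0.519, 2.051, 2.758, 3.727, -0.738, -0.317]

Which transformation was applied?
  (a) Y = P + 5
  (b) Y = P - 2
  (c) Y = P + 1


Checking option (b) Y = P - 2:
  P = 2.519 -> Y = 0.519 ✓
  P = 4.051 -> Y = 2.051 ✓
  P = 4.758 -> Y = 2.758 ✓
All samples match this transformation.

(b) P - 2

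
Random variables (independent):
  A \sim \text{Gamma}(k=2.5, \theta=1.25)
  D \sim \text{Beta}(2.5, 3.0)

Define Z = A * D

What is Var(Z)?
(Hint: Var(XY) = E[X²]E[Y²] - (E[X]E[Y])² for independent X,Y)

Var(XY) = E[X²]E[Y²] - (E[X]E[Y])²
E[A] = 3.125, Var(A) = 3.90625
E[D] = 0.45454545, Var(D) = 0.038143675
E[A²] = 3.90625 + 3.125² = 13.671875
E[D²] = 0.038143675 + 0.45454545² = 0.24475524
Var(Z) = 13.671875*0.24475524 - (3.125*0.45454545)²
= 3.3462631 - 2.0176911 = 1.328572

1.328572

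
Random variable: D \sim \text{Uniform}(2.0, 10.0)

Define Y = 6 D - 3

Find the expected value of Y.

For Y = 6D - 3:
E[Y] = 6 * E[D] - 3
E[D] = (2 + 10)/2 = 6
E[Y] = 6 * 6 - 3 = 33

33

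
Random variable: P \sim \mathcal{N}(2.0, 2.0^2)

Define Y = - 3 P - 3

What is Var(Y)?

For Y = aP + b: Var(Y) = a² * Var(P)
Var(P) = 2.0^2 = 4
Var(Y) = (-3)² * 4 = 9 * 4 = 36

36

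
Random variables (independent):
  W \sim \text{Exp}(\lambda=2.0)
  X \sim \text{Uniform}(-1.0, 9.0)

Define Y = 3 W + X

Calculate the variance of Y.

For independent RVs: Var(aX + bY) = a²Var(X) + b²Var(Y)
Var(W) = 0.25
Var(X) = 8.3333333
Var(Y) = 3²*0.25 + 1²*8.3333333
= 9*0.25 + 1*8.3333333 = 10.583333

10.583333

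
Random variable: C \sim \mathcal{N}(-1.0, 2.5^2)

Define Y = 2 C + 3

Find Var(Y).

For Y = aC + b: Var(Y) = a² * Var(C)
Var(C) = 2.5^2 = 6.25
Var(Y) = 2² * 6.25 = 4 * 6.25 = 25

25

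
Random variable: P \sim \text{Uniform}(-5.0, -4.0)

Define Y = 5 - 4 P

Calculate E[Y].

For Y = -4P + 5:
E[Y] = -4 * E[P] + 5
E[P] = (-5 - 4)/2 = -4.5
E[Y] = -4 * (-4.5) + 5 = 23

23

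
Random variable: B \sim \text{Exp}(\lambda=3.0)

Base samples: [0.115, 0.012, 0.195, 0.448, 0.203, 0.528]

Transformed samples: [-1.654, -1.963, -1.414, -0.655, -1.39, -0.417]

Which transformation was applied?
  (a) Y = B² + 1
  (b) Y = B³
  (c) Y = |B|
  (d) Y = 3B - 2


Checking option (d) Y = 3B - 2:
  B = 0.115 -> Y = -1.654 ✓
  B = 0.012 -> Y = -1.963 ✓
  B = 0.195 -> Y = -1.414 ✓
All samples match this transformation.

(d) 3B - 2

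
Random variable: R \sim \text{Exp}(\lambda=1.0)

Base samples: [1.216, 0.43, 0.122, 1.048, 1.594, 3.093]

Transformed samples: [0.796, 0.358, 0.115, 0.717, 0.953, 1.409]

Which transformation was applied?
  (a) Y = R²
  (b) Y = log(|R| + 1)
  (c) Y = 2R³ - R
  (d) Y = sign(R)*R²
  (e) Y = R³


Checking option (b) Y = log(|R| + 1):
  R = 1.216 -> Y = 0.796 ✓
  R = 0.43 -> Y = 0.358 ✓
  R = 0.122 -> Y = 0.115 ✓
All samples match this transformation.

(b) log(|R| + 1)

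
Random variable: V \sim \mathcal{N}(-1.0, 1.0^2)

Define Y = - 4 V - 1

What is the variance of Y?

For Y = aV + b: Var(Y) = a² * Var(V)
Var(V) = 1.0^2 = 1
Var(Y) = (-4)² * 1 = 16 * 1 = 16

16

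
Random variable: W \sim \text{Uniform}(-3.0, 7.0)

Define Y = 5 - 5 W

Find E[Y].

For Y = -5W + 5:
E[Y] = -5 * E[W] + 5
E[W] = (-3 + 7)/2 = 2
E[Y] = -5 * 2 + 5 = -5

-5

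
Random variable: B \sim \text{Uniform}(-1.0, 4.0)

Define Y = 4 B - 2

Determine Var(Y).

For Y = aB + b: Var(Y) = a² * Var(B)
Var(B) = (4 + 1)^2/12 = 2.0833333
Var(Y) = 4² * 2.0833333 = 16 * 2.0833333 = 33.333333

33.333333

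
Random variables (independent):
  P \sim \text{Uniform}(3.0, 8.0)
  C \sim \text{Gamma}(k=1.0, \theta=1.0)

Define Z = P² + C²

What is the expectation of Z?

E[Z] = E[P²] + E[C²]
E[P²] = Var(P) + E[P]² = 2.0833333 + 30.25 = 32.333333
E[C²] = Var(C) + E[C]² = 1 + 1 = 2
E[Z] = 32.333333 + 2 = 34.333333

34.333333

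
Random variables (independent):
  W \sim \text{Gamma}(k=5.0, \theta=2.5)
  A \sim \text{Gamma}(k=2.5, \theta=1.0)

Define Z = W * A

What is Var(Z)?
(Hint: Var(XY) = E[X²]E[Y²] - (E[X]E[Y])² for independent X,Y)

Var(XY) = E[X²]E[Y²] - (E[X]E[Y])²
E[W] = 12.5, Var(W) = 31.25
E[A] = 2.5, Var(A) = 2.5
E[W²] = 31.25 + 12.5² = 187.5
E[A²] = 2.5 + 2.5² = 8.75
Var(Z) = 187.5*8.75 - (12.5*2.5)²
= 1640.625 - 976.5625 = 664.0625

664.0625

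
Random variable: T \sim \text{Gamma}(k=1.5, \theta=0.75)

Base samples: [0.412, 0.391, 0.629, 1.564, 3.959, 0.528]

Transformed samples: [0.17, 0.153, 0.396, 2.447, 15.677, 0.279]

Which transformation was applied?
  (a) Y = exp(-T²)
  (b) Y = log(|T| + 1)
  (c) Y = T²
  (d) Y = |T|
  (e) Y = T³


Checking option (c) Y = T²:
  T = 0.412 -> Y = 0.17 ✓
  T = 0.391 -> Y = 0.153 ✓
  T = 0.629 -> Y = 0.396 ✓
All samples match this transformation.

(c) T²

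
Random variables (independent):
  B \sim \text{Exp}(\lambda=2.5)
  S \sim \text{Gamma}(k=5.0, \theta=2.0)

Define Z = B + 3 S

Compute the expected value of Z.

E[Z] = 1*E[B] + 3*E[S]
E[B] = 0.4
E[S] = 10
E[Z] = 1*0.4 + 3*10 = 30.4

30.4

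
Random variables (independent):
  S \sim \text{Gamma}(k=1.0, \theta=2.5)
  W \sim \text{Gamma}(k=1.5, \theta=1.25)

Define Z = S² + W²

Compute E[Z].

E[Z] = E[S²] + E[W²]
E[S²] = Var(S) + E[S]² = 6.25 + 6.25 = 12.5
E[W²] = Var(W) + E[W]² = 2.34375 + 3.515625 = 5.859375
E[Z] = 12.5 + 5.859375 = 18.359375

18.359375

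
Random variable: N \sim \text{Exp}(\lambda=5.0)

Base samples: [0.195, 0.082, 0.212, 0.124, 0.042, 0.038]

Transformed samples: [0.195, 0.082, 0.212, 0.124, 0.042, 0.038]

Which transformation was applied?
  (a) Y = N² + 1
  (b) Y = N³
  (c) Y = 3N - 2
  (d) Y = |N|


Checking option (d) Y = |N|:
  N = 0.195 -> Y = 0.195 ✓
  N = 0.082 -> Y = 0.082 ✓
  N = 0.212 -> Y = 0.212 ✓
All samples match this transformation.

(d) |N|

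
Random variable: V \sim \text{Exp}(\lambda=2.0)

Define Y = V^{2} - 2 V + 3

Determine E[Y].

E[Y] = 1*E[V²] - 2*E[V] + 3
E[V] = 0.5
E[V²] = Var(V) + (E[V])² = 0.25 + 0.25 = 0.5
E[Y] = 1*0.5 - 2*0.5 + 3 = 2.5

2.5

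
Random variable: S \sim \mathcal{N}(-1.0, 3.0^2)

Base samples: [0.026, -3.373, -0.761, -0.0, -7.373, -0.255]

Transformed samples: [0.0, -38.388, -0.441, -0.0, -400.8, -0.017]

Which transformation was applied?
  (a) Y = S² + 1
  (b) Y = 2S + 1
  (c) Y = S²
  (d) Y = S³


Checking option (d) Y = S³:
  S = 0.026 -> Y = 0.0 ✓
  S = -3.373 -> Y = -38.388 ✓
  S = -0.761 -> Y = -0.441 ✓
All samples match this transformation.

(d) S³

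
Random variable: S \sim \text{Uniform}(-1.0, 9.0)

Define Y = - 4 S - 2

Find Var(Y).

For Y = aS + b: Var(Y) = a² * Var(S)
Var(S) = (9 + 1)^2/12 = 8.3333333
Var(Y) = (-4)² * 8.3333333 = 16 * 8.3333333 = 133.33333

133.33333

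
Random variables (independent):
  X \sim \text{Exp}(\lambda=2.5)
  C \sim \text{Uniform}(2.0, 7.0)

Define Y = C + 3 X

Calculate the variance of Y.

For independent RVs: Var(aX + bY) = a²Var(X) + b²Var(Y)
Var(X) = 0.16
Var(C) = 2.0833333
Var(Y) = 3²*0.16 + 1²*2.0833333
= 9*0.16 + 1*2.0833333 = 3.5233333

3.5233333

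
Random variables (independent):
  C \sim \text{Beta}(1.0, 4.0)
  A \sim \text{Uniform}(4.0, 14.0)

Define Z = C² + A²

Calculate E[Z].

E[Z] = E[C²] + E[A²]
E[C²] = Var(C) + E[C]² = 0.026666667 + 0.04 = 0.066666667
E[A²] = Var(A) + E[A]² = 8.3333333 + 81 = 89.333333
E[Z] = 0.066666667 + 89.333333 = 89.4

89.4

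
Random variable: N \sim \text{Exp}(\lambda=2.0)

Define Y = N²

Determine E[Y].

E[N²] = Var(N) + (E[N])² = 0.25 + 0.25 = 0.5

0.5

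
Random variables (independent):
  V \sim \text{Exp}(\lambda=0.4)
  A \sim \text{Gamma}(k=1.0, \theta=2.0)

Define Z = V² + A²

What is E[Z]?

E[Z] = E[V²] + E[A²]
E[V²] = Var(V) + E[V]² = 6.25 + 6.25 = 12.5
E[A²] = Var(A) + E[A]² = 4 + 4 = 8
E[Z] = 12.5 + 8 = 20.5

20.5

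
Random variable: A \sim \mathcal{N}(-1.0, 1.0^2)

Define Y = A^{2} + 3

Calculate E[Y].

E[Y] = 1*E[A²] + 3
E[A] = -1
E[A²] = Var(A) + (E[A])² = 1 + 1 = 2
E[Y] = 1*2 + 3 = 5

5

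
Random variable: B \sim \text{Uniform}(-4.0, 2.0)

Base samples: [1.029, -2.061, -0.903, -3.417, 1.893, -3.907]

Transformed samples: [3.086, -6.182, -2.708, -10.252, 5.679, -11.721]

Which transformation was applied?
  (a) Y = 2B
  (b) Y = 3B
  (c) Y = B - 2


Checking option (b) Y = 3B:
  B = 1.029 -> Y = 3.086 ✓
  B = -2.061 -> Y = -6.182 ✓
  B = -0.903 -> Y = -2.708 ✓
All samples match this transformation.

(b) 3B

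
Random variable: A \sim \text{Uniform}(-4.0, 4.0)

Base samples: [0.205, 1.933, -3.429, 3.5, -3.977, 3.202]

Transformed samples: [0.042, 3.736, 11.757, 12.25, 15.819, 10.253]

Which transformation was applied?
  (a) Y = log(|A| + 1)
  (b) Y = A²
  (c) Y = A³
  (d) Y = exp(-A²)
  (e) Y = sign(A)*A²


Checking option (b) Y = A²:
  A = 0.205 -> Y = 0.042 ✓
  A = 1.933 -> Y = 3.736 ✓
  A = -3.429 -> Y = 11.757 ✓
All samples match this transformation.

(b) A²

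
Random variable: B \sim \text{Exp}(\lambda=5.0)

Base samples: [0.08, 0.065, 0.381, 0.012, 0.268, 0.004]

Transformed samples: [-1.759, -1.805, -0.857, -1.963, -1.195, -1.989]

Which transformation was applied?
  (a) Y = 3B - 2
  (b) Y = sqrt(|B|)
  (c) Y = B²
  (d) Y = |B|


Checking option (a) Y = 3B - 2:
  B = 0.08 -> Y = -1.759 ✓
  B = 0.065 -> Y = -1.805 ✓
  B = 0.381 -> Y = -0.857 ✓
All samples match this transformation.

(a) 3B - 2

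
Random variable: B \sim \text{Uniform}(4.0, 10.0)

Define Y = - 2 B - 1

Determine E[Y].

For Y = -2B - 1:
E[Y] = -2 * E[B] - 1
E[B] = (4 + 10)/2 = 7
E[Y] = -2 * 7 - 1 = -15

-15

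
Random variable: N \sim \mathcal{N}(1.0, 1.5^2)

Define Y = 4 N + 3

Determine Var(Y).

For Y = aN + b: Var(Y) = a² * Var(N)
Var(N) = 1.5^2 = 2.25
Var(Y) = 4² * 2.25 = 16 * 2.25 = 36

36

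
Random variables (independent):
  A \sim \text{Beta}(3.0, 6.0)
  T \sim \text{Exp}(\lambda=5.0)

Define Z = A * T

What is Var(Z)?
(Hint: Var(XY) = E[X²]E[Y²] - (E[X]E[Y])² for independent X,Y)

Var(XY) = E[X²]E[Y²] - (E[X]E[Y])²
E[A] = 0.33333333, Var(A) = 0.022222222
E[T] = 0.2, Var(T) = 0.04
E[A²] = 0.022222222 + 0.33333333² = 0.13333333
E[T²] = 0.04 + 0.2² = 0.08
Var(Z) = 0.13333333*0.08 - (0.33333333*0.2)²
= 0.010666667 - 0.0044444444 = 0.0062222222

0.0062222222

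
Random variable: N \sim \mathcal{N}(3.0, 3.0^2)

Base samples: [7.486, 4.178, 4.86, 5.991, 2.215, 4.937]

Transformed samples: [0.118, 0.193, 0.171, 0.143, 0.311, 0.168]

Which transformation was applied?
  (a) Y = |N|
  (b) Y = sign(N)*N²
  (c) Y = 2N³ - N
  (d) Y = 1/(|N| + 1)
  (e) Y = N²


Checking option (d) Y = 1/(|N| + 1):
  N = 7.486 -> Y = 0.118 ✓
  N = 4.178 -> Y = 0.193 ✓
  N = 4.86 -> Y = 0.171 ✓
All samples match this transformation.

(d) 1/(|N| + 1)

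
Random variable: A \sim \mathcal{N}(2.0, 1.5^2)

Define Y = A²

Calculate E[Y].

E[A²] = Var(A) + (E[A])² = 2.25 + 4 = 6.25

6.25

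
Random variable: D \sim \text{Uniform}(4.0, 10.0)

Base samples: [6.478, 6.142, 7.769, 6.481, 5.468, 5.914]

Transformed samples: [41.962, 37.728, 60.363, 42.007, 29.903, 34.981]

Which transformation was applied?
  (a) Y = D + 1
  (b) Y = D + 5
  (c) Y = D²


Checking option (c) Y = D²:
  D = 6.478 -> Y = 41.962 ✓
  D = 6.142 -> Y = 37.728 ✓
  D = 7.769 -> Y = 60.363 ✓
All samples match this transformation.

(c) D²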